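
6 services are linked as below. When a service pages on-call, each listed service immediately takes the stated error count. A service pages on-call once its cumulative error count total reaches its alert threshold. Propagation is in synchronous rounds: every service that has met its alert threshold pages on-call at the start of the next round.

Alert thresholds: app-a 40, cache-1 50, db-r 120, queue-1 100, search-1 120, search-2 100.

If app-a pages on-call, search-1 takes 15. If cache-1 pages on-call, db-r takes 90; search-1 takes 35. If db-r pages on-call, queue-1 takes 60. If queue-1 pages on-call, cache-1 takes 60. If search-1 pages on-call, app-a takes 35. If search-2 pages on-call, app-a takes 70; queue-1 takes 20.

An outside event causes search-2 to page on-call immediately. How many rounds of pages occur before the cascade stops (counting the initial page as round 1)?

Round 1 — search-2 pages on-call (initial).
  app-a: +70 → 70 ≥ 40
  queue-1: +20 → 20 < 100
Round 2 — app-a pages on-call.
  search-1: +15 → 15 < 120
No further pages.

2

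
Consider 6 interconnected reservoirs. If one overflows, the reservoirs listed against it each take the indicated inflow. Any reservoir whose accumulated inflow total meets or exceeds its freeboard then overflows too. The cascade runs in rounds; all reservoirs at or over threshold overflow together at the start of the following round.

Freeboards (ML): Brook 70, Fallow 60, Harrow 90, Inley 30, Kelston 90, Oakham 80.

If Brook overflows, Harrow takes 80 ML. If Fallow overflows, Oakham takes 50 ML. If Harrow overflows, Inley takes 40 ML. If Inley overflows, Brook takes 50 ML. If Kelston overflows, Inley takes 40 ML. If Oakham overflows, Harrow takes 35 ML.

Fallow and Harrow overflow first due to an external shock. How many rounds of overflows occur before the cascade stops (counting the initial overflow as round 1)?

Round 1 — Fallow, Harrow overflow (initial).
  Inley: +40 → 40 ≥ 30
  Oakham: +50 → 50 < 80
Round 2 — Inley overflows.
  Brook: +50 → 50 < 70
No further overflows.

2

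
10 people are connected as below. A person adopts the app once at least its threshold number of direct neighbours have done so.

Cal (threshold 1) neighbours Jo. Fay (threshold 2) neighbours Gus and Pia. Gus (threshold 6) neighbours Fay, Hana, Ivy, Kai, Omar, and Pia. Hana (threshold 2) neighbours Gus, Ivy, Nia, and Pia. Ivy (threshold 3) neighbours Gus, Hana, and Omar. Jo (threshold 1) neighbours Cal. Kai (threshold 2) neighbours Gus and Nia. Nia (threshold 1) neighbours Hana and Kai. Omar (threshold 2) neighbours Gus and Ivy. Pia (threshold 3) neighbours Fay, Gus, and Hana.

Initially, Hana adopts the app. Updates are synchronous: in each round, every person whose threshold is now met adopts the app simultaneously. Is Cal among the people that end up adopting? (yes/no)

no

Round 1 — Hana adopts the app (initial).
Round 2 — checking thresholds:
  Gus: 1 of 6 neighbours < 6, holds.
  Ivy: 1 of 3 neighbours < 3, holds.
  Nia: 1 of 2 neighbours ≥ 1, adopts the app.
  Pia: 1 of 3 neighbours < 3, holds.
Round 3 — no new adoptions; cascade stops.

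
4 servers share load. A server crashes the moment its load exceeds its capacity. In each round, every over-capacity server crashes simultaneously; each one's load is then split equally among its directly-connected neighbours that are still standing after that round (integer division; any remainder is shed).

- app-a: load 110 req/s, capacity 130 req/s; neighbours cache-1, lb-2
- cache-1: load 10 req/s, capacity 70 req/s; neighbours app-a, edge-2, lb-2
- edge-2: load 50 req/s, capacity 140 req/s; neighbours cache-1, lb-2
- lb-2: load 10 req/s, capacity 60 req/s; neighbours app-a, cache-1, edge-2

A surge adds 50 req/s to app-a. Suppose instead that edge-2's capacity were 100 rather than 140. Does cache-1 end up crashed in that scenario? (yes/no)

With edge-2's capacity at 100:
Round 1 — app-a at 160 > 130. app-a crashes.
  app-a sheds 160 req/s to cache-1, lb-2: 80 each.
    cache-1: 10+80 = 90 > 70
    lb-2: 10+80 = 90 > 60
Round 2 — cache-1, lb-2 crash.
  cache-1 sheds 90 req/s to edge-2: 90 each.
    edge-2: 50+90 = 140 > 100
  lb-2 sheds 90 req/s to edge-2: 90 each.
    edge-2: 140+90 = 230 > 100
Round 3 — edge-2 crashes.
  edge-2 sheds 230 req/s: no online neighbours, lost.
No further crashes.

yes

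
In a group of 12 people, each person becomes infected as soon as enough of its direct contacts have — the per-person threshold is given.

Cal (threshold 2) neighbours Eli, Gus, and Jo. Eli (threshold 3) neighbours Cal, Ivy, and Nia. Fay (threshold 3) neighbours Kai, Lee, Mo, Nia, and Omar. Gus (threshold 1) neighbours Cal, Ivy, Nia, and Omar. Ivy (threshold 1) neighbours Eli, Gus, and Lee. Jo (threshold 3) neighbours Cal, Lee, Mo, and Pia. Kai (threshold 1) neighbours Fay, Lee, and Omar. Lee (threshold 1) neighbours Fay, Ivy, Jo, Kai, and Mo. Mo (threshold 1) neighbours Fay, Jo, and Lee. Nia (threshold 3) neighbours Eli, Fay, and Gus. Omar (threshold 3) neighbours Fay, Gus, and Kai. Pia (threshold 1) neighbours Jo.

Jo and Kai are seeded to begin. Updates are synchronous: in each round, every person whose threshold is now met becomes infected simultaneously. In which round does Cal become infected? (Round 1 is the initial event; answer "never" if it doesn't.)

5

Round 1 — Jo, Kai become infected (initial).
Round 2 — checking thresholds:
  Cal: 1 of 3 neighbours < 2, holds.
  Fay: 1 of 5 neighbours < 3, holds.
  Lee: 2 of 5 neighbours ≥ 1, becomes infected.
  Mo: 1 of 3 neighbours ≥ 1, becomes infected.
  Omar: 1 of 3 neighbours < 3, holds.
  Pia: 1 of 1 neighbours ≥ 1, becomes infected.
Round 3 — checking thresholds:
  Cal: 1 of 3 neighbours < 2, holds.
  Fay: 3 of 5 neighbours ≥ 3, becomes infected.
  Ivy: 1 of 3 neighbours ≥ 1, becomes infected.
  Omar: 1 of 3 neighbours < 3, holds.
Round 4 — checking thresholds:
  Cal: 1 of 3 neighbours < 2, holds.
  Eli: 1 of 3 neighbours < 3, holds.
  Gus: 1 of 4 neighbours ≥ 1, becomes infected.
  Nia: 1 of 3 neighbours < 3, holds.
  Omar: 2 of 3 neighbours < 3, holds.
Round 5 — checking thresholds:
  Cal: 2 of 3 neighbours ≥ 2, becomes infected.
  Eli: 1 of 3 neighbours < 3, holds.
  Nia: 2 of 3 neighbours < 3, holds.
  Omar: 3 of 3 neighbours ≥ 3, becomes infected.
Round 6 — no new infections; cascade stops.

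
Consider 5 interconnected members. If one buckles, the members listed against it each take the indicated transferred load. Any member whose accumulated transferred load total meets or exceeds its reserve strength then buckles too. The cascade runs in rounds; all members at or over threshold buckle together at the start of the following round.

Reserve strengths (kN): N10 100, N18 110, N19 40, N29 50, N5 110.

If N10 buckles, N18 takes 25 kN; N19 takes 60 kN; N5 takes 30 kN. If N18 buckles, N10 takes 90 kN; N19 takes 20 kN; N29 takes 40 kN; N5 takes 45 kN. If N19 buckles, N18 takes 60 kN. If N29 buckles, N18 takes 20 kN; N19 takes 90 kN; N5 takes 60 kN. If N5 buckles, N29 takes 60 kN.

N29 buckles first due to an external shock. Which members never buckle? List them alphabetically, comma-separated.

Round 1 — N29 buckles (initial).
  N18: +20 → 20 < 110
  N19: +90 → 90 ≥ 40
  N5: +60 → 60 < 110
Round 2 — N19 buckles.
  N18: +60 → 80 < 110
No further bucklings.

N10, N18, N5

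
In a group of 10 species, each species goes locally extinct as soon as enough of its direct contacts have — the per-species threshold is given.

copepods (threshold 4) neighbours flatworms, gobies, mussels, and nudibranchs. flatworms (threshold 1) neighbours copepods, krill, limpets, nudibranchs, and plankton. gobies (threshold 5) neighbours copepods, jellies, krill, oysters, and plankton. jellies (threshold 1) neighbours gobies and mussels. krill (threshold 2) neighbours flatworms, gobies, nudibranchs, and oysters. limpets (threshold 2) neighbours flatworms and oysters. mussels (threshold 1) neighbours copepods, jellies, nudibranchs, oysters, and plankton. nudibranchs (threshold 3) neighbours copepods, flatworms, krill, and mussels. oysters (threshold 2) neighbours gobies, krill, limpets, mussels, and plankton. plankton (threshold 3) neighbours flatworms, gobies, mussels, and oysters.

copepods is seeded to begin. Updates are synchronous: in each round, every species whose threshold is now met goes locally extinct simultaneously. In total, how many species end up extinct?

10

Round 1 — copepods goes locally extinct (initial).
Round 2 — checking thresholds:
  flatworms: 1 of 5 neighbours ≥ 1, goes locally extinct.
  gobies: 1 of 5 neighbours < 5, holds.
  mussels: 1 of 5 neighbours ≥ 1, goes locally extinct.
  nudibranchs: 1 of 4 neighbours < 3, holds.
Round 3 — checking thresholds:
  gobies: 1 of 5 neighbours < 5, holds.
  jellies: 1 of 2 neighbours ≥ 1, goes locally extinct.
  krill: 1 of 4 neighbours < 2, holds.
  limpets: 1 of 2 neighbours < 2, holds.
  nudibranchs: 3 of 4 neighbours ≥ 3, goes locally extinct.
  oysters: 1 of 5 neighbours < 2, holds.
  plankton: 2 of 4 neighbours < 3, holds.
Round 4 — checking thresholds:
  gobies: 2 of 5 neighbours < 5, holds.
  krill: 2 of 4 neighbours ≥ 2, goes locally extinct.
  limpets: 1 of 2 neighbours < 2, holds.
  oysters: 1 of 5 neighbours < 2, holds.
  plankton: 2 of 4 neighbours < 3, holds.
Round 5 — checking thresholds:
  gobies: 3 of 5 neighbours < 5, holds.
  limpets: 1 of 2 neighbours < 2, holds.
  oysters: 2 of 5 neighbours ≥ 2, goes locally extinct.
  plankton: 2 of 4 neighbours < 3, holds.
Round 6 — checking thresholds:
  gobies: 4 of 5 neighbours < 5, holds.
  limpets: 2 of 2 neighbours ≥ 2, goes locally extinct.
  plankton: 3 of 4 neighbours ≥ 3, goes locally extinct.
Round 7 — checking thresholds:
  gobies: 5 of 5 neighbours ≥ 5, goes locally extinct.
Round 8 — no new extinctions; cascade stops.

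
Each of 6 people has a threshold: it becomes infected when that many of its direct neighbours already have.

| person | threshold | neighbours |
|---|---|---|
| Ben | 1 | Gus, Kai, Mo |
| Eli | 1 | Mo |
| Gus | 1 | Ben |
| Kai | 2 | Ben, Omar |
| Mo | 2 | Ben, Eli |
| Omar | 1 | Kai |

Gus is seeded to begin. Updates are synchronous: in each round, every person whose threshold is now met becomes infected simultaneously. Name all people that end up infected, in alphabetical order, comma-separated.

Round 1 — Gus becomes infected (initial).
Round 2 — checking thresholds:
  Ben: 1 of 3 neighbours ≥ 1, becomes infected.
Round 3 — no new infections; cascade stops.

Ben, Gus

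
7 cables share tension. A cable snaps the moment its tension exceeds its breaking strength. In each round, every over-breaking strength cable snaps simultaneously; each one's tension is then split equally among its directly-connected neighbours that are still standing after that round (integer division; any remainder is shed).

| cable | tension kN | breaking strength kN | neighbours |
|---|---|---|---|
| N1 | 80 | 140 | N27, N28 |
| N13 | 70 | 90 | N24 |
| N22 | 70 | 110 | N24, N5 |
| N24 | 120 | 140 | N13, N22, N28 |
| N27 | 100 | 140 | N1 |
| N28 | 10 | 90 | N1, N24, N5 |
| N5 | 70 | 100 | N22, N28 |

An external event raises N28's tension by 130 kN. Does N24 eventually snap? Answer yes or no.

yes

Round 1 — N28 at 140 > 90. N28 snaps.
  N28 sheds 140 kN to N1, N24, N5: 46 each (2 lost).
    N1: 80+46 = 126 ≤ 140
    N24: 120+46 = 166 > 140
    N5: 70+46 = 116 > 100
Round 2 — N24, N5 snap.
  N24 sheds 166 kN to N13, N22: 83 each.
    N13: 70+83 = 153 > 90
    N22: 70+83 = 153 > 110
  N5 sheds 116 kN to N22: 116 each.
    N22: 153+116 = 269 > 110
Round 3 — N13, N22 snap.
  N13 sheds 153 kN: no online neighbours, lost.
  N22 sheds 269 kN: no online neighbours, lost.
No further breaks.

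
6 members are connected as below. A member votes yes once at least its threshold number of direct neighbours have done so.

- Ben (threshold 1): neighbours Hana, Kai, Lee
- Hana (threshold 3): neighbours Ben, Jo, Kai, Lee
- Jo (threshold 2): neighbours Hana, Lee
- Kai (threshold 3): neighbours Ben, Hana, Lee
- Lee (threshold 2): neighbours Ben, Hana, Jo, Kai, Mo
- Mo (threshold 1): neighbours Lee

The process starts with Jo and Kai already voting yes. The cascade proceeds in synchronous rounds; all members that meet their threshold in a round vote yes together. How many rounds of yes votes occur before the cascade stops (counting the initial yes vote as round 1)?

3

Round 1 — Jo, Kai vote yes (initial).
Round 2 — checking thresholds:
  Ben: 1 of 3 neighbours ≥ 1, votes yes.
  Hana: 2 of 4 neighbours < 3, below threshold.
  Lee: 2 of 5 neighbours ≥ 2, votes yes.
Round 3 — checking thresholds:
  Hana: 4 of 4 neighbours ≥ 3, votes yes.
  Mo: 1 of 1 neighbours ≥ 1, votes yes.
Round 4 — no new yes votes; cascade stops.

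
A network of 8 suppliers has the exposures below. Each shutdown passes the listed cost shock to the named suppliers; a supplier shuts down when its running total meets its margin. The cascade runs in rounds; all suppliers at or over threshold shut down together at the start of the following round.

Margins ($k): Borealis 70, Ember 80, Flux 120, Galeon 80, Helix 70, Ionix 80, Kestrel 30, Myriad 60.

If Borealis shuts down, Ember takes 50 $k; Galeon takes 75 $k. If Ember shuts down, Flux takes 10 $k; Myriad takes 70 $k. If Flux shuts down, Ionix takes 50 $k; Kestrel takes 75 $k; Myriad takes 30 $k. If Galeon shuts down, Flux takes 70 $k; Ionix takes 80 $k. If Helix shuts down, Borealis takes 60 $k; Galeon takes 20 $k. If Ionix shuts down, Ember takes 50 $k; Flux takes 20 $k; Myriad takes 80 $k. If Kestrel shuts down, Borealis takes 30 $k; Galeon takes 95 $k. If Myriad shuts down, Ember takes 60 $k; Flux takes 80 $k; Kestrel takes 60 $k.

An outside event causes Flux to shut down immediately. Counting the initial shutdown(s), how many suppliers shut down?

Round 1 — Flux shuts down (initial).
  Ionix: +50 → 50 < 80
  Kestrel: +75 → 75 ≥ 30
  Myriad: +30 → 30 < 60
Round 2 — Kestrel shuts down.
  Borealis: +30 → 30 < 70
  Galeon: +95 → 95 ≥ 80
Round 3 — Galeon shuts down.
  Ionix: +80 → 130 ≥ 80
Round 4 — Ionix shuts down.
  Ember: +50 → 50 < 80
  Myriad: +80 → 110 ≥ 60
Round 5 — Myriad shuts down.
  Ember: +60 → 110 ≥ 80
Round 6 — Ember shuts down.
No further shutdowns.

6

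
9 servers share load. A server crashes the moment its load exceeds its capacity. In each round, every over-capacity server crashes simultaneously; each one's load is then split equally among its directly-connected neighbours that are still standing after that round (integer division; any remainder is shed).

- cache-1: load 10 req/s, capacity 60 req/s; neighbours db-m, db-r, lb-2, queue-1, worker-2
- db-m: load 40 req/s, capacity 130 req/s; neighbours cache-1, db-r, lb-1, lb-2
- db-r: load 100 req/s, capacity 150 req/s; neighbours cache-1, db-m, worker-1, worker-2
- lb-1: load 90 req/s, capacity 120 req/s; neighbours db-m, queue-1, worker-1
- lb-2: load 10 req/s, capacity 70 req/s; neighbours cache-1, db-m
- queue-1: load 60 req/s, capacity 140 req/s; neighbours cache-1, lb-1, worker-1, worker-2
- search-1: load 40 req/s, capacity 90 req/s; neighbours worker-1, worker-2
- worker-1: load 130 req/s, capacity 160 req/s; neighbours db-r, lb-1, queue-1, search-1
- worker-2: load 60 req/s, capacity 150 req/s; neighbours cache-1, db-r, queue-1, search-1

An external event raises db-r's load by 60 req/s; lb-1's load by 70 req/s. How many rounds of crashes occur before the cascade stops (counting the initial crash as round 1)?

4

Round 1 — db-r at 160 > 150; lb-1 at 160 > 120. db-r, lb-1 crash.
  db-r sheds 160 req/s to cache-1, db-m, worker-1, worker-2: 40 each.
    cache-1: 10+40 = 50 ≤ 60
    db-m: 40+40 = 80 ≤ 130
    worker-1: 130+40 = 170 > 160
    worker-2: 60+40 = 100 ≤ 150
  lb-1 sheds 160 req/s to db-m, queue-1, worker-1: 53 each (1 lost).
    db-m: 80+53 = 133 > 130
    queue-1: 60+53 = 113 ≤ 140
    worker-1: 170+53 = 223 > 160
Round 2 — db-m, worker-1 crash.
  db-m sheds 133 req/s to cache-1, lb-2: 66 each (1 lost).
    cache-1: 50+66 = 116 > 60
    lb-2: 10+66 = 76 > 70
  worker-1 sheds 223 req/s to queue-1, search-1: 111 each (1 lost).
    queue-1: 113+111 = 224 > 140
    search-1: 40+111 = 151 > 90
Round 3 — cache-1, lb-2, queue-1, search-1 crash.
  cache-1 sheds 116 req/s to worker-2: 116 each.
    worker-2: 100+116 = 216 > 150
  lb-2 sheds 76 req/s: no online neighbours, lost.
  queue-1 sheds 224 req/s to worker-2: 224 each.
    worker-2: 216+224 = 440 > 150
  search-1 sheds 151 req/s to worker-2: 151 each.
    worker-2: 440+151 = 591 > 150
Round 4 — worker-2 crashes.
  worker-2 sheds 591 req/s: no online neighbours, lost.
No further crashes.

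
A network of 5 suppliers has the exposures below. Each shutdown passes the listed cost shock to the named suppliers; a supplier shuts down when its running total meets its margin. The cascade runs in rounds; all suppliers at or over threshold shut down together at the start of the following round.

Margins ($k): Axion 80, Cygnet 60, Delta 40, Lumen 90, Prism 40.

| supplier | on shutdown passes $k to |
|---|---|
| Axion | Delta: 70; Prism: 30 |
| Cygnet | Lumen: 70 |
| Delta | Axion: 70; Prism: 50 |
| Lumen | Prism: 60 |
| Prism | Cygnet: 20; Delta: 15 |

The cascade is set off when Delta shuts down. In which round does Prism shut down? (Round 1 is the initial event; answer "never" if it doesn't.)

2

Round 1 — Delta shuts down (initial).
  Axion: +70 → 70 < 80
  Prism: +50 → 50 ≥ 40
Round 2 — Prism shuts down.
  Cygnet: +20 → 20 < 60
No further shutdowns.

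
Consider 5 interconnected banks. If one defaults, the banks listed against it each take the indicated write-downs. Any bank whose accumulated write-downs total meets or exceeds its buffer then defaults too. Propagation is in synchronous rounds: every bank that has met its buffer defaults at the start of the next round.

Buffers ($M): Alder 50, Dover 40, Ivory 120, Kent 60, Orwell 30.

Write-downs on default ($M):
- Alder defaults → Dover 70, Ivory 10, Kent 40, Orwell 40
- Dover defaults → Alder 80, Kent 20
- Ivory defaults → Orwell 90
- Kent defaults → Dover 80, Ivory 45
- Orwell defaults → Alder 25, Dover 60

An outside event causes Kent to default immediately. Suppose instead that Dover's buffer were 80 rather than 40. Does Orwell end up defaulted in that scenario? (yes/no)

With Dover's buffer at 80:
Round 1 — Kent defaults (initial).
  Dover: +80 → 80 ≥ 80
  Ivory: +45 → 45 < 120
Round 2 — Dover defaults.
  Alder: +80 → 80 ≥ 50
Round 3 — Alder defaults.
  Ivory: +10 → 55 < 120
  Orwell: +40 → 40 ≥ 30
Round 4 — Orwell defaults.
No further defaults.

yes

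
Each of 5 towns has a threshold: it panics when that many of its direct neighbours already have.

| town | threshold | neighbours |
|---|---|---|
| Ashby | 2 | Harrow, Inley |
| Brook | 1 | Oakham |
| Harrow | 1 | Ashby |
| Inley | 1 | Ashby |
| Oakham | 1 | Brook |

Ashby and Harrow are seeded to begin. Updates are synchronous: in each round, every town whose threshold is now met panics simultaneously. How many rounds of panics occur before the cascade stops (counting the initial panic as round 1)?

Round 1 — Ashby, Harrow panic (initial).
Round 2 — checking thresholds:
  Inley: 1 of 1 neighbours ≥ 1, panics.
Round 3 — no new panics; cascade stops.

2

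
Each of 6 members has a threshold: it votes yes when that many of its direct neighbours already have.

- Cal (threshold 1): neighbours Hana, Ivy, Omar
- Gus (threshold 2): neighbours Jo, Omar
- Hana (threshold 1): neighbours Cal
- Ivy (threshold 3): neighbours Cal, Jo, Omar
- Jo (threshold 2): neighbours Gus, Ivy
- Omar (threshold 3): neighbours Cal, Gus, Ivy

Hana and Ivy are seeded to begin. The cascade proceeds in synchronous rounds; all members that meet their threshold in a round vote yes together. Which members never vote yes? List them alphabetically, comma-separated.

Gus, Jo, Omar

Round 1 — Hana, Ivy vote yes (initial).
Round 2 — checking thresholds:
  Cal: 2 of 3 neighbours ≥ 1, votes yes.
  Jo: 1 of 2 neighbours < 2, below threshold.
  Omar: 1 of 3 neighbours < 3, below threshold.
Round 3 — no new yes votes; cascade stops.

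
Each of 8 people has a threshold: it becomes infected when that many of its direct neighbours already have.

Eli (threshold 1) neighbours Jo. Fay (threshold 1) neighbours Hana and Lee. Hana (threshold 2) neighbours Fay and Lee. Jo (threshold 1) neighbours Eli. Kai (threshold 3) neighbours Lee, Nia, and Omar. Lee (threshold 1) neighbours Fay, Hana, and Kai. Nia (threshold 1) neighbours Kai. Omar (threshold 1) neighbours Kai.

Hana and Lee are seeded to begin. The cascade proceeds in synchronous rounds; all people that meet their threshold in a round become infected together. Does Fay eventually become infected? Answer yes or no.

Round 1 — Hana, Lee become infected (initial).
Round 2 — checking thresholds:
  Fay: 2 of 2 neighbours ≥ 1, becomes infected.
  Kai: 1 of 3 neighbours < 3, holds.
Round 3 — no new infections; cascade stops.

yes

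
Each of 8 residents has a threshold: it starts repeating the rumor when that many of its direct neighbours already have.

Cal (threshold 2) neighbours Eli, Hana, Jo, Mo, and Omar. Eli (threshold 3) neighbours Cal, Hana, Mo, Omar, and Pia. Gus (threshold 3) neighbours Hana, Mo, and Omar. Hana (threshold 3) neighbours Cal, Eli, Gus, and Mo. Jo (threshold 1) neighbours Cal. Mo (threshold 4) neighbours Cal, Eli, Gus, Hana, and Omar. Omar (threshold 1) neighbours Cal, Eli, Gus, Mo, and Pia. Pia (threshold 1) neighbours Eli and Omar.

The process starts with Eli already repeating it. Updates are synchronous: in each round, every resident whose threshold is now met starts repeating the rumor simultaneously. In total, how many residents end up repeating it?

5

Round 1 — Eli starts repeating the rumor (initial).
Round 2 — checking thresholds:
  Cal: 1 of 5 neighbours < 2, not yet.
  Hana: 1 of 4 neighbours < 3, not yet.
  Mo: 1 of 5 neighbours < 4, not yet.
  Omar: 1 of 5 neighbours ≥ 1, starts repeating the rumor.
  Pia: 1 of 2 neighbours ≥ 1, starts repeating the rumor.
Round 3 — checking thresholds:
  Cal: 2 of 5 neighbours ≥ 2, starts repeating the rumor.
  Gus: 1 of 3 neighbours < 3, not yet.
  Hana: 1 of 4 neighbours < 3, not yet.
  Mo: 2 of 5 neighbours < 4, not yet.
Round 4 — checking thresholds:
  Gus: 1 of 3 neighbours < 3, not yet.
  Hana: 2 of 4 neighbours < 3, not yet.
  Jo: 1 of 1 neighbours ≥ 1, starts repeating the rumor.
  Mo: 3 of 5 neighbours < 4, not yet.
Round 5 — no new spreads; cascade stops.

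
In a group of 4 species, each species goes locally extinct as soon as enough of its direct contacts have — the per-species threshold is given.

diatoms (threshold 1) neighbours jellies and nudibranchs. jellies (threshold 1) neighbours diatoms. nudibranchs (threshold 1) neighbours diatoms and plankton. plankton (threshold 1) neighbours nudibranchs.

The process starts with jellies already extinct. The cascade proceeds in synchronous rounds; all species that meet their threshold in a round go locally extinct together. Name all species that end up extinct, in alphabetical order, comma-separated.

Round 1 — jellies goes locally extinct (initial).
Round 2 — checking thresholds:
  diatoms: 1 of 2 neighbours ≥ 1, goes locally extinct.
Round 3 — checking thresholds:
  nudibranchs: 1 of 2 neighbours ≥ 1, goes locally extinct.
Round 4 — checking thresholds:
  plankton: 1 of 1 neighbours ≥ 1, goes locally extinct.
Round 5 — no new extinctions; cascade stops.

diatoms, jellies, nudibranchs, plankton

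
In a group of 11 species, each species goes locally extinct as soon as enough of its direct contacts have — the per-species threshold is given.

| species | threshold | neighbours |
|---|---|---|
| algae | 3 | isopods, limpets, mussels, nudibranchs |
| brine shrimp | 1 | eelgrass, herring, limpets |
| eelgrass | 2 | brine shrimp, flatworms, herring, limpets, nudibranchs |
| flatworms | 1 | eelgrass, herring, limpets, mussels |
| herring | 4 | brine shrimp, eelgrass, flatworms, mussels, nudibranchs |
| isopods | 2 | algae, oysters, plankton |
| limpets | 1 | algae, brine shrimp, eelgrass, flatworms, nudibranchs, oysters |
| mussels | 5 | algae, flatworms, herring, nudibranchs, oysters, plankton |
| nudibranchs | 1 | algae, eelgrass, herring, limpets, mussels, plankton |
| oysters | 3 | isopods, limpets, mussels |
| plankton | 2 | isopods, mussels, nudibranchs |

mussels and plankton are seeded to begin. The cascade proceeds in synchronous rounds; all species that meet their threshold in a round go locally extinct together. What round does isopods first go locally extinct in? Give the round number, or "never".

5

Round 1 — mussels, plankton go locally extinct (initial).
Round 2 — checking thresholds:
  algae: 1 of 4 neighbours < 3, not yet.
  flatworms: 1 of 4 neighbours ≥ 1, goes locally extinct.
  herring: 1 of 5 neighbours < 4, not yet.
  isopods: 1 of 3 neighbours < 2, not yet.
  nudibranchs: 2 of 6 neighbours ≥ 1, goes locally extinct.
  oysters: 1 of 3 neighbours < 3, not yet.
Round 3 — checking thresholds:
  algae: 2 of 4 neighbours < 3, not yet.
  eelgrass: 2 of 5 neighbours ≥ 2, goes locally extinct.
  herring: 3 of 5 neighbours < 4, not yet.
  isopods: 1 of 3 neighbours < 2, not yet.
  limpets: 2 of 6 neighbours ≥ 1, goes locally extinct.
  oysters: 1 of 3 neighbours < 3, not yet.
Round 4 — checking thresholds:
  algae: 3 of 4 neighbours ≥ 3, goes locally extinct.
  brine shrimp: 2 of 3 neighbours ≥ 1, goes locally extinct.
  herring: 4 of 5 neighbours ≥ 4, goes locally extinct.
  isopods: 1 of 3 neighbours < 2, not yet.
  oysters: 2 of 3 neighbours < 3, not yet.
Round 5 — checking thresholds:
  isopods: 2 of 3 neighbours ≥ 2, goes locally extinct.
  oysters: 2 of 3 neighbours < 3, not yet.
Round 6 — checking thresholds:
  oysters: 3 of 3 neighbours ≥ 3, goes locally extinct.
Round 7 — no new extinctions; cascade stops.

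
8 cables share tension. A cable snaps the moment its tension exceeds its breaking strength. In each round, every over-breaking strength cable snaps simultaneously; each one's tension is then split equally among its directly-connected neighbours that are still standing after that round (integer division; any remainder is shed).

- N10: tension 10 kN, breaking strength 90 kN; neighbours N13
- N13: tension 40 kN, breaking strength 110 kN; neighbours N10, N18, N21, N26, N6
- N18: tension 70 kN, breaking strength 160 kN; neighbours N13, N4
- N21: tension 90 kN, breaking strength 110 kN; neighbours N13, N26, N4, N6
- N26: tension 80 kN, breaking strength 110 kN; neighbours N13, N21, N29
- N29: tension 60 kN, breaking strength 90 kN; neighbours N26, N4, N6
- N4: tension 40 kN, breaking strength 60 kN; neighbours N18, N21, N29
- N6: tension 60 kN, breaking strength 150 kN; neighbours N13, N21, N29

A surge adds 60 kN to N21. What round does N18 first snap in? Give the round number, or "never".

never

Round 1 — N21 at 150 > 110. N21 snaps.
  N21 sheds 150 kN to N13, N26, N4, N6: 37 each (2 lost).
    N13: 40+37 = 77 ≤ 110
    N26: 80+37 = 117 > 110
    N4: 40+37 = 77 > 60
    N6: 60+37 = 97 ≤ 150
Round 2 — N26, N4 snap.
  N26 sheds 117 kN to N13, N29: 58 each (1 lost).
    N13: 77+58 = 135 > 110
    N29: 60+58 = 118 > 90
  N4 sheds 77 kN to N18, N29: 38 each (1 lost).
    N18: 70+38 = 108 ≤ 160
    N29: 118+38 = 156 > 90
Round 3 — N13, N29 snap.
  N13 sheds 135 kN to N10, N18, N6: 45 each.
    N10: 10+45 = 55 ≤ 90
    N18: 108+45 = 153 ≤ 160
    N6: 97+45 = 142 ≤ 150
  N29 sheds 156 kN to N6: 156 each.
    N6: 142+156 = 298 > 150
Round 4 — N6 snaps.
  N6 sheds 298 kN: no online neighbours, lost.
No further breaks.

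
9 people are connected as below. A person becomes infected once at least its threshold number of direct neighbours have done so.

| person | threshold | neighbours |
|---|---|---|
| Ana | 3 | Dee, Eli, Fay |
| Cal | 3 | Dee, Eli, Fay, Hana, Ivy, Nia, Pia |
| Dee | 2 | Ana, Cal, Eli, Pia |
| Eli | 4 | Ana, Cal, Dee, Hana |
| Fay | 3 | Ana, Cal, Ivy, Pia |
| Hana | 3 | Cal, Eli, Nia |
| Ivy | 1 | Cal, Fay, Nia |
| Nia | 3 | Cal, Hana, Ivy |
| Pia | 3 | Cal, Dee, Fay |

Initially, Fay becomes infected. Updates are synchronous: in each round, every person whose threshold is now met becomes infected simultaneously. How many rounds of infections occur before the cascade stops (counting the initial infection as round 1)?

Round 1 — Fay becomes infected (initial).
Round 2 — checking thresholds:
  Ana: 1 of 3 neighbours < 3, not yet.
  Cal: 1 of 7 neighbours < 3, not yet.
  Ivy: 1 of 3 neighbours ≥ 1, becomes infected.
  Pia: 1 of 3 neighbours < 3, not yet.
Round 3 — no new infections; cascade stops.

2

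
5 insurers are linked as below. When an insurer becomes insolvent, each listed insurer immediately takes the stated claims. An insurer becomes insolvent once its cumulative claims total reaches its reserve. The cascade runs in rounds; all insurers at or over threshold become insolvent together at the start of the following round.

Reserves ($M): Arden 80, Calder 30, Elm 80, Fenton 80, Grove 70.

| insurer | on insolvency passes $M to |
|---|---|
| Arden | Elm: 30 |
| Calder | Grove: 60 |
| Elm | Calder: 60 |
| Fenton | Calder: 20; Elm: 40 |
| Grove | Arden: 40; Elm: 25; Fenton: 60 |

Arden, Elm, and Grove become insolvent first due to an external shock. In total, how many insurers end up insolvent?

Round 1 — Arden, Elm, Grove become insolvent (initial).
  Calder: +60 → 60 ≥ 30
  Fenton: +60 → 60 < 80
Round 2 — Calder becomes insolvent.
No further insolvencies.

4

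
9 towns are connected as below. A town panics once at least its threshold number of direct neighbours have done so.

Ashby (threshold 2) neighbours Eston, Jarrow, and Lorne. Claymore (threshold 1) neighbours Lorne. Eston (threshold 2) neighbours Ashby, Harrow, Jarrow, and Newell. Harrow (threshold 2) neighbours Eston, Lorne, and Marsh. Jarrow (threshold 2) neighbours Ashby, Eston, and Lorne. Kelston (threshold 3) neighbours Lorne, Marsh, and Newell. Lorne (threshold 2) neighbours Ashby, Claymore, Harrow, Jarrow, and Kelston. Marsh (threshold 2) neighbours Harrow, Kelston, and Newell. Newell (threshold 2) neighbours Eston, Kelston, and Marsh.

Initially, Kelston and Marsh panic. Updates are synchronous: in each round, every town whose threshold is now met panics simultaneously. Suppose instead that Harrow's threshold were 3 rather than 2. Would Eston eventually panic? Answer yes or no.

With Harrow's threshold at 3:
Round 1 — Kelston, Marsh panic (initial).
Round 2 — checking thresholds:
  Harrow: 1 of 3 neighbours < 3, below threshold.
  Lorne: 1 of 5 neighbours < 2, below threshold.
  Newell: 2 of 3 neighbours ≥ 2, panics.
Round 3 — no new panics; cascade stops.

no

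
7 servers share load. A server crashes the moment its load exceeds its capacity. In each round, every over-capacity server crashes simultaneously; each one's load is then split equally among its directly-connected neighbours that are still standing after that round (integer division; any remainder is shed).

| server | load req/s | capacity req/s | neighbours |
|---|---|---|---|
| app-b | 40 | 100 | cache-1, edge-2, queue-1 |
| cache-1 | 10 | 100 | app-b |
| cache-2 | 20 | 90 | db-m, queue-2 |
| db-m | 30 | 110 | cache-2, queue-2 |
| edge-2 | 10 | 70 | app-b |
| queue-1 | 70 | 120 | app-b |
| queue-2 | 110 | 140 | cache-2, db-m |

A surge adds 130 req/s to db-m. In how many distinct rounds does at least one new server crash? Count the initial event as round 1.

2

Round 1 — db-m at 160 > 110. db-m crashes.
  db-m sheds 160 req/s to cache-2, queue-2: 80 each.
    cache-2: 20+80 = 100 > 90
    queue-2: 110+80 = 190 > 140
Round 2 — cache-2, queue-2 crash.
  cache-2 sheds 100 req/s: no online neighbours, lost.
  queue-2 sheds 190 req/s: no online neighbours, lost.
No further crashes.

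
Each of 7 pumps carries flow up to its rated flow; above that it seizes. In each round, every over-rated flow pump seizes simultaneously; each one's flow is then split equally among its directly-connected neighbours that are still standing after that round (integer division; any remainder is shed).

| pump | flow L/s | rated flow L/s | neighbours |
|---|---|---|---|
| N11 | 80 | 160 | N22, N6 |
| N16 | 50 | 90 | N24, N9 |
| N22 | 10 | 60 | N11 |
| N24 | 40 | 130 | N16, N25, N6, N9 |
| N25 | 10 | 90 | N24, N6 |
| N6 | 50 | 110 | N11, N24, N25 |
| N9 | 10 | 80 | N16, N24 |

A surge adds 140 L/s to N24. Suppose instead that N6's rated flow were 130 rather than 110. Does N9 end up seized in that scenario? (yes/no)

With N6's rated flow at 130:
Round 1 — N24 at 180 > 130. N24 seizes.
  N24 sheds 180 L/s to N16, N25, N6, N9: 45 each.
    N16: 50+45 = 95 > 90
    N25: 10+45 = 55 ≤ 90
    N6: 50+45 = 95 ≤ 130
    N9: 10+45 = 55 ≤ 80
Round 2 — N16 seizes.
  N16 sheds 95 L/s to N9: 95 each.
    N9: 55+95 = 150 > 80
Round 3 — N9 seizes.
  N9 sheds 150 L/s: no online neighbours, lost.
No further seizures.

yes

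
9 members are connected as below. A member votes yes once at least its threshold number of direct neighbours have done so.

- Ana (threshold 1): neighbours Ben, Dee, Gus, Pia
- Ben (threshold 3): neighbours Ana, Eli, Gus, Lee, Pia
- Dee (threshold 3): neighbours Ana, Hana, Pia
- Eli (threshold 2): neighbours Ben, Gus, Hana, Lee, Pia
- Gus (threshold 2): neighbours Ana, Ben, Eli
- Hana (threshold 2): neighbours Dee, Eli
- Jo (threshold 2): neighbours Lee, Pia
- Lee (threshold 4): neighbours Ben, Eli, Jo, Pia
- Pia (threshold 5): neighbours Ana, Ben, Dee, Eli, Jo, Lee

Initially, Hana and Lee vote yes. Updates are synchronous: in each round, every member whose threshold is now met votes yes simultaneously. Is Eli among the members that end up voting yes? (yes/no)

yes

Round 1 — Hana, Lee vote yes (initial).
Round 2 — checking thresholds:
  Ben: 1 of 5 neighbours < 3, not yet.
  Dee: 1 of 3 neighbours < 3, not yet.
  Eli: 2 of 5 neighbours ≥ 2, votes yes.
  Jo: 1 of 2 neighbours < 2, not yet.
  Pia: 1 of 6 neighbours < 5, not yet.
Round 3 — no new yes votes; cascade stops.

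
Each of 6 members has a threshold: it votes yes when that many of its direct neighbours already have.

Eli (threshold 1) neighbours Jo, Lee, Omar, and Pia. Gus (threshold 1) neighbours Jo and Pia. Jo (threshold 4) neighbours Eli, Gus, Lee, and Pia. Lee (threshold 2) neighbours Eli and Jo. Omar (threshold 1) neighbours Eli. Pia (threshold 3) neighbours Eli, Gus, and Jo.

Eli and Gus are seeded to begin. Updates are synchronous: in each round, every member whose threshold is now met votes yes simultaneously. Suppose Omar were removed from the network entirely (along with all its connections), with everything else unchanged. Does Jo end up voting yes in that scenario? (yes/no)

With Omar removed:
Round 1 — Eli, Gus vote yes (initial).
Round 2 — no new yes votes; cascade stops.

no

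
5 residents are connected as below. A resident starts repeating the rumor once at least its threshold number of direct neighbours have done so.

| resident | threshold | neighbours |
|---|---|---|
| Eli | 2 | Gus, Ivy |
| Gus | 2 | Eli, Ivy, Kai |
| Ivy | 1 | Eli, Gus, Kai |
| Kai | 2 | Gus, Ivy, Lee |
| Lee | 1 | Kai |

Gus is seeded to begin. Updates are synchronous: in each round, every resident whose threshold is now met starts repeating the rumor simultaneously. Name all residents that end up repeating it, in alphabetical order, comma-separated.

Eli, Gus, Ivy, Kai, Lee

Round 1 — Gus starts repeating the rumor (initial).
Round 2 — checking thresholds:
  Eli: 1 of 2 neighbours < 2, not yet.
  Ivy: 1 of 3 neighbours ≥ 1, starts repeating the rumor.
  Kai: 1 of 3 neighbours < 2, not yet.
Round 3 — checking thresholds:
  Eli: 2 of 2 neighbours ≥ 2, starts repeating the rumor.
  Kai: 2 of 3 neighbours ≥ 2, starts repeating the rumor.
Round 4 — checking thresholds:
  Lee: 1 of 1 neighbours ≥ 1, starts repeating the rumor.
Round 5 — no new spreads; cascade stops.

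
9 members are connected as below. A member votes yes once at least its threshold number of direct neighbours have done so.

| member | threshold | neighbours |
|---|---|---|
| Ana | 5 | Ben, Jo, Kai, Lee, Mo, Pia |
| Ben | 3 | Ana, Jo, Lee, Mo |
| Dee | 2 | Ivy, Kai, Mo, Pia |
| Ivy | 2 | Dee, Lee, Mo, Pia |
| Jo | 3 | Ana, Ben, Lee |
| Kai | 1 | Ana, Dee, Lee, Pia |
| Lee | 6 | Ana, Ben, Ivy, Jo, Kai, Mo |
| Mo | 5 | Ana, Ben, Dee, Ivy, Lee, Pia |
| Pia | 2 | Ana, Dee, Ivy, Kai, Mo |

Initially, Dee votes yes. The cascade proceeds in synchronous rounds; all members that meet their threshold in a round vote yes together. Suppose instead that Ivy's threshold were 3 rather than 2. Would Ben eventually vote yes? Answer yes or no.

With Ivy's threshold at 3:
Round 1 — Dee votes yes (initial).
Round 2 — checking thresholds:
  Ivy: 1 of 4 neighbours < 3, holds.
  Kai: 1 of 4 neighbours ≥ 1, votes yes.
  Mo: 1 of 6 neighbours < 5, holds.
  Pia: 1 of 5 neighbours < 2, holds.
Round 3 — checking thresholds:
  Ana: 1 of 6 neighbours < 5, holds.
  Ivy: 1 of 4 neighbours < 3, holds.
  Lee: 1 of 6 neighbours < 6, holds.
  Mo: 1 of 6 neighbours < 5, holds.
  Pia: 2 of 5 neighbours ≥ 2, votes yes.
Round 4 — no new yes votes; cascade stops.

no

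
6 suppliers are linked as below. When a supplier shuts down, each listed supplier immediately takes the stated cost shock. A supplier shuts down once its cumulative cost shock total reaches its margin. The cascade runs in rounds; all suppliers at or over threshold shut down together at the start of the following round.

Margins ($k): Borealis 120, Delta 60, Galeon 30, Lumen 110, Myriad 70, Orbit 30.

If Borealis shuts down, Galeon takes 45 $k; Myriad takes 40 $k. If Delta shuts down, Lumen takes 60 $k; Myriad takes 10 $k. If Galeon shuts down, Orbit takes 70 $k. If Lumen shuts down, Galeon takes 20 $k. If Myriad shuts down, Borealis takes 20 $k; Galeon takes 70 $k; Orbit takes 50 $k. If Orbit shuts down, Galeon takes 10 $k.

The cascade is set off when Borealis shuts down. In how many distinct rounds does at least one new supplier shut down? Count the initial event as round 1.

3

Round 1 — Borealis shuts down (initial).
  Galeon: +45 → 45 ≥ 30
  Myriad: +40 → 40 < 70
Round 2 — Galeon shuts down.
  Orbit: +70 → 70 ≥ 30
Round 3 — Orbit shuts down.
No further shutdowns.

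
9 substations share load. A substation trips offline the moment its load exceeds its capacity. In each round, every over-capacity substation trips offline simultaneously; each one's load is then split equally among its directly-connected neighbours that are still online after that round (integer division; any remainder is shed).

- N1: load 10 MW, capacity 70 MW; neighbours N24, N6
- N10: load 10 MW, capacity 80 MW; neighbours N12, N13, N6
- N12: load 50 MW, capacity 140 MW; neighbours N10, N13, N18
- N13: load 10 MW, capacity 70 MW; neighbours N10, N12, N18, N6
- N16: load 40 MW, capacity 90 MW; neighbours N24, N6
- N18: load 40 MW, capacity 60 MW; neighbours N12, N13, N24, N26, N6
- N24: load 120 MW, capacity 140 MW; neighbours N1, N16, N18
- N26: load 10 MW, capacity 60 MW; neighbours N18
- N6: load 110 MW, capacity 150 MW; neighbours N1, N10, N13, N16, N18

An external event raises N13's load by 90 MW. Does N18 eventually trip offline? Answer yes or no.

Round 1 — N13 at 100 > 70. N13 trips offline.
  N13 sheds 100 MW to N10, N12, N18, N6: 25 each.
    N10: 10+25 = 35 ≤ 80
    N12: 50+25 = 75 ≤ 140
    N18: 40+25 = 65 > 60
    N6: 110+25 = 135 ≤ 150
Round 2 — N18 trips offline.
  N18 sheds 65 MW to N12, N24, N26, N6: 16 each (1 lost).
    N12: 75+16 = 91 ≤ 140
    N24: 120+16 = 136 ≤ 140
    N26: 10+16 = 26 ≤ 60
    N6: 135+16 = 151 > 150
Round 3 — N6 trips offline.
  N6 sheds 151 MW to N1, N10, N16: 50 each (1 lost).
    N1: 10+50 = 60 ≤ 70
    N10: 35+50 = 85 > 80
    N16: 40+50 = 90 ≤ 90
Round 4 — N10 trips offline.
  N10 sheds 85 MW to N12: 85 each.
    N12: 91+85 = 176 > 140
Round 5 — N12 trips offline.
  N12 sheds 176 MW: no online neighbours, lost.
No further trips.

yes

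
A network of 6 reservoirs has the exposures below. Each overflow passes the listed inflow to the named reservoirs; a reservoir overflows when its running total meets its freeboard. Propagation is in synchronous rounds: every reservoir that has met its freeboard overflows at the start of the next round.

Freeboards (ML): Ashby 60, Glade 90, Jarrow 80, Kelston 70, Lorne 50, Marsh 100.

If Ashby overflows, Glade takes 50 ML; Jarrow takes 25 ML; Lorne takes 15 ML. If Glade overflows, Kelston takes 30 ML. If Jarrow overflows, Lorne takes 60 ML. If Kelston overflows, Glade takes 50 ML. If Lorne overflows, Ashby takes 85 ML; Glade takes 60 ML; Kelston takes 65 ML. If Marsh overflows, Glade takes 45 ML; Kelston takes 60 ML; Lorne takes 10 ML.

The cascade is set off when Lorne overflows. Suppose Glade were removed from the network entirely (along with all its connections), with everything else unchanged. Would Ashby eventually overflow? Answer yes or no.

With Glade removed:
Round 1 — Lorne overflows (initial).
  Ashby: +85 → 85 ≥ 60
  Kelston: +65 → 65 < 70
Round 2 — Ashby overflows.
  Jarrow: +25 → 25 < 80
No further overflows.

yes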